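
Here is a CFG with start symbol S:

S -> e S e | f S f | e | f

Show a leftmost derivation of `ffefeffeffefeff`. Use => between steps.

S => fSf   [S -> f S f]
fSf => ffSff   [S -> f S f]
ffSff => ffeSeff   [S -> e S e]
ffeSeff => ffefSfeff   [S -> f S f]
ffefSfeff => ffefeSefeff   [S -> e S e]
ffefeSefeff => ffefefSfefeff   [S -> f S f]
ffefefSfefeff => ffefeffSffefeff   [S -> f S f]
ffefeffSffefeff => ffefeffeffefeff   [S -> e]

S=>fSf=>ffSff=>ffeSeff=>ffefSfeff=>ffefeSefeff=>ffefefSfefeff=>ffefeffSffefeff=>ffefeffeffefeff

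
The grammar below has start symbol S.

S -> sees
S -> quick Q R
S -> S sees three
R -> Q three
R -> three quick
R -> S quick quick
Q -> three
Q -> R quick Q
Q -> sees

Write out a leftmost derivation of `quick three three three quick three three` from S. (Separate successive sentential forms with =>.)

S => quick Q R => quick three R => quick three Q three => quick three R quick Q three => quick three Q three quick Q three => quick three three three quick Q three => quick three three three quick three three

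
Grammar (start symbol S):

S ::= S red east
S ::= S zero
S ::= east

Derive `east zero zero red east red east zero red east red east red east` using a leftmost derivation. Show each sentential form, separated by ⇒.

S ⇒ S red east   [S ::= S red east]
S red east ⇒ S red east red east   [S ::= S red east]
S red east red east ⇒ S red east red east red east   [S ::= S red east]
S red east red east red east ⇒ S zero red east red east red east   [S ::= S zero]
S zero red east red east red east ⇒ S red east zero red east red east red east   [S ::= S red east]
S red east zero red east red east red east ⇒ S red east red east zero red east red east red east   [S ::= S red east]
S red east red east zero red east red east red east ⇒ S zero red east red east zero red east red east red east   [S ::= S zero]
S zero red east red east zero red east red east red east ⇒ S zero zero red east red east zero red east red east red east   [S ::= S zero]
S zero zero red east red east zero red east red east red east ⇒ east zero zero red east red east zero red east red east red east   [S ::= east]

S ⇒ S red east ⇒ S red east red east ⇒ S red east red east red east ⇒ S zero red east red east red east ⇒ S red east zero red east red east red east ⇒ S red east red east zero red east red east red east ⇒ S zero red east red east zero red east red east red east ⇒ S zero zero red east red east zero red east red east red east ⇒ east zero zero red east red east zero red east red east red east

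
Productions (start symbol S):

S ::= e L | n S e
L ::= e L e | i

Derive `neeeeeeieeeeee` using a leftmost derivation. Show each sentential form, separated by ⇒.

S⇒nSe⇒neLe⇒neeLee⇒neeeLeee⇒neeeeLeeee⇒neeeeeLeeeee⇒neeeeeeLeeeeee⇒neeeeeeieeeeee

S ⇒ nSe   [S ::= n S e]
nSe ⇒ neLe   [S ::= e L]
neLe ⇒ neeLee   [L ::= e L e]
neeLee ⇒ neeeLeee   [L ::= e L e]
neeeLeee ⇒ neeeeLeeee   [L ::= e L e]
neeeeLeeee ⇒ neeeeeLeeeee   [L ::= e L e]
neeeeeLeeeee ⇒ neeeeeeLeeeeee   [L ::= e L e]
neeeeeeLeeeeee ⇒ neeeeeeieeeeee   [L ::= i]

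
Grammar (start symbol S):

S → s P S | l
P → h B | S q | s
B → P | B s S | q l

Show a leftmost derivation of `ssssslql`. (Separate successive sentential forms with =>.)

S => sPS   [S → s P S]
sPS => ssS   [P → s]
ssS => sssPS   [S → s P S]
sssPS => sssSqS   [P → S q]
sssSqS => ssssPSqS   [S → s P S]
ssssPSqS => sssssSqS   [P → s]
sssssSqS => ssssslqS   [S → l]
ssssslqS => ssssslql   [S → l]

S => sPS => ssS => sssPS => sssSqS => ssssPSqS => sssssSqS => ssssslqS => ssssslql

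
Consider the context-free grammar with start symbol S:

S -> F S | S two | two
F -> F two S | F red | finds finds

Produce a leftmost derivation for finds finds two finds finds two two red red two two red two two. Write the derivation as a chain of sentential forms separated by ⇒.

S ⇒ S two ⇒ F S two ⇒ F red S two ⇒ F two S red S two ⇒ F red two S red S two ⇒ F red red two S red S two ⇒ F two S red red two S red S two ⇒ finds finds two S red red two S red S two ⇒ finds finds two S two red red two S red S two ⇒ finds finds two F S two red red two S red S two ⇒ finds finds two finds finds S two red red two S red S two ⇒ finds finds two finds finds two two red red two S red S two ⇒ finds finds two finds finds two two red red two two red S two ⇒ finds finds two finds finds two two red red two two red two two

S ⇒ S two   [S -> S two]
S two ⇒ F S two   [S -> F S]
F S two ⇒ F red S two   [F -> F red]
F red S two ⇒ F two S red S two   [F -> F two S]
F two S red S two ⇒ F red two S red S two   [F -> F red]
F red two S red S two ⇒ F red red two S red S two   [F -> F red]
F red red two S red S two ⇒ F two S red red two S red S two   [F -> F two S]
F two S red red two S red S two ⇒ finds finds two S red red two S red S two   [F -> finds finds]
finds finds two S red red two S red S two ⇒ finds finds two S two red red two S red S two   [S -> S two]
finds finds two S two red red two S red S two ⇒ finds finds two F S two red red two S red S two   [S -> F S]
finds finds two F S two red red two S red S two ⇒ finds finds two finds finds S two red red two S red S two   [F -> finds finds]
finds finds two finds finds S two red red two S red S two ⇒ finds finds two finds finds two two red red two S red S two   [S -> two]
finds finds two finds finds two two red red two S red S two ⇒ finds finds two finds finds two two red red two two red S two   [S -> two]
finds finds two finds finds two two red red two two red S two ⇒ finds finds two finds finds two two red red two two red two two   [S -> two]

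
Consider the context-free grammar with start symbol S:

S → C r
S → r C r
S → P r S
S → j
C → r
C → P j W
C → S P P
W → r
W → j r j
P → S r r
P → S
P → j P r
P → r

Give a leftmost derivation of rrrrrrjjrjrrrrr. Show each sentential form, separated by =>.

S => PrS => SrS => rCrrS => rPjWrrS => rSrrjWrrS => rrCrrrjWrrS => rrrrrrjWrrS => rrrrrrjjrjrrS => rrrrrrjjrjrrrCr => rrrrrrjjrjrrrrr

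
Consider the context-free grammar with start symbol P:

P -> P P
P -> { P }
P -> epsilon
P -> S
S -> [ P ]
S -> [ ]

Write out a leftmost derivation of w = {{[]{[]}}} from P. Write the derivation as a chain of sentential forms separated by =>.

P => {P} => {{P}} => {{PP}} => {{SP}} => {{[]P}} => {{[]{P}}} => {{[]{S}}} => {{[]{[]}}}

P => {P}   [P -> { P }]
{P} => {{P}}   [P -> { P }]
{{P}} => {{PP}}   [P -> P P]
{{PP}} => {{SP}}   [P -> S]
{{SP}} => {{[]P}}   [S -> [ ]]
{{[]P}} => {{[]{P}}}   [P -> { P }]
{{[]{P}}} => {{[]{S}}}   [P -> S]
{{[]{S}}} => {{[]{[]}}}   [S -> [ ]]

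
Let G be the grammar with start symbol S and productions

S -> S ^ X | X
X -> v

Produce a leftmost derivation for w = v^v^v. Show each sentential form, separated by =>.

S => S^X   [S -> S ^ X]
S^X => S^X^X   [S -> S ^ X]
S^X^X => X^X^X   [S -> X]
X^X^X => v^X^X   [X -> v]
v^X^X => v^v^X   [X -> v]
v^v^X => v^v^v   [X -> v]

S => S^X => S^X^X => X^X^X => v^X^X => v^v^X => v^v^v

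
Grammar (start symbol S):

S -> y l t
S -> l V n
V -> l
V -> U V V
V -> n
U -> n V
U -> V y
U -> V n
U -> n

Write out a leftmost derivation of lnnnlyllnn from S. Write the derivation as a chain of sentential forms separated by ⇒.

S ⇒ lVn ⇒ lUVVn ⇒ lnVVn ⇒ lnUVVVn ⇒ lnVyVVVn ⇒ lnUVVyVVVn ⇒ lnnVVyVVVn ⇒ lnnnVyVVVn ⇒ lnnnlyVVVn ⇒ lnnnlylVVn ⇒ lnnnlyllVn ⇒ lnnnlyllnn

S ⇒ lVn   [S -> l V n]
lVn ⇒ lUVVn   [V -> U V V]
lUVVn ⇒ lnVVn   [U -> n]
lnVVn ⇒ lnUVVVn   [V -> U V V]
lnUVVVn ⇒ lnVyVVVn   [U -> V y]
lnVyVVVn ⇒ lnUVVyVVVn   [V -> U V V]
lnUVVyVVVn ⇒ lnnVVyVVVn   [U -> n]
lnnVVyVVVn ⇒ lnnnVyVVVn   [V -> n]
lnnnVyVVVn ⇒ lnnnlyVVVn   [V -> l]
lnnnlyVVVn ⇒ lnnnlylVVn   [V -> l]
lnnnlylVVn ⇒ lnnnlyllVn   [V -> l]
lnnnlyllVn ⇒ lnnnlyllnn   [V -> n]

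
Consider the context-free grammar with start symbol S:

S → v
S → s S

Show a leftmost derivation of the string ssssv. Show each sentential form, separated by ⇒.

S ⇒ sS ⇒ ssS ⇒ sssS ⇒ ssssS ⇒ ssssv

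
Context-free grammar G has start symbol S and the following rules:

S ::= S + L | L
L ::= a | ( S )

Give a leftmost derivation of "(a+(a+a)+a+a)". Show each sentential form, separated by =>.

S => L => (S) => (S+L) => (S+L+L) => (S+L+L+L) => (L+L+L+L) => (a+L+L+L) => (a+(S)+L+L) => (a+(S+L)+L+L) => (a+(L+L)+L+L) => (a+(a+L)+L+L) => (a+(a+a)+L+L) => (a+(a+a)+a+L) => (a+(a+a)+a+a)

S => L   [S ::= L]
L => (S)   [L ::= ( S )]
(S) => (S+L)   [S ::= S + L]
(S+L) => (S+L+L)   [S ::= S + L]
(S+L+L) => (S+L+L+L)   [S ::= S + L]
(S+L+L+L) => (L+L+L+L)   [S ::= L]
(L+L+L+L) => (a+L+L+L)   [L ::= a]
(a+L+L+L) => (a+(S)+L+L)   [L ::= ( S )]
(a+(S)+L+L) => (a+(S+L)+L+L)   [S ::= S + L]
(a+(S+L)+L+L) => (a+(L+L)+L+L)   [S ::= L]
(a+(L+L)+L+L) => (a+(a+L)+L+L)   [L ::= a]
(a+(a+L)+L+L) => (a+(a+a)+L+L)   [L ::= a]
(a+(a+a)+L+L) => (a+(a+a)+a+L)   [L ::= a]
(a+(a+a)+a+L) => (a+(a+a)+a+a)   [L ::= a]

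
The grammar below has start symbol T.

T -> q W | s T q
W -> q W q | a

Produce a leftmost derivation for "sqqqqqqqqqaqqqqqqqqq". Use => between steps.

T => sTq => sqWq => sqqWqq => sqqqWqqq => sqqqqWqqqq => sqqqqqWqqqqq => sqqqqqqWqqqqqq => sqqqqqqqWqqqqqqq => sqqqqqqqqWqqqqqqqq => sqqqqqqqqqWqqqqqqqqq => sqqqqqqqqqaqqqqqqqqq

T => sTq   [T -> s T q]
sTq => sqWq   [T -> q W]
sqWq => sqqWqq   [W -> q W q]
sqqWqq => sqqqWqqq   [W -> q W q]
sqqqWqqq => sqqqqWqqqq   [W -> q W q]
sqqqqWqqqq => sqqqqqWqqqqq   [W -> q W q]
sqqqqqWqqqqq => sqqqqqqWqqqqqq   [W -> q W q]
sqqqqqqWqqqqqq => sqqqqqqqWqqqqqqq   [W -> q W q]
sqqqqqqqWqqqqqqq => sqqqqqqqqWqqqqqqqq   [W -> q W q]
sqqqqqqqqWqqqqqqqq => sqqqqqqqqqWqqqqqqqqq   [W -> q W q]
sqqqqqqqqqWqqqqqqqqq => sqqqqqqqqqaqqqqqqqqq   [W -> a]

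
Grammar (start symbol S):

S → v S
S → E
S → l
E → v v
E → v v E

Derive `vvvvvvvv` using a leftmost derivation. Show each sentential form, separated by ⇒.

S ⇒ vS ⇒ vvS ⇒ vvvS ⇒ vvvvS ⇒ vvvvE ⇒ vvvvvvE ⇒ vvvvvvvv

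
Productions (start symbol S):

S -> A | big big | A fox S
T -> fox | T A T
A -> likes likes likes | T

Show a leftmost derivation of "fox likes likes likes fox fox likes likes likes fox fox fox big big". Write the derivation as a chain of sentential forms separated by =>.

S => A fox S => T fox S => T A T fox S => fox A T fox S => fox likes likes likes T fox S => fox likes likes likes T A T fox S => fox likes likes likes fox A T fox S => fox likes likes likes fox T T fox S => fox likes likes likes fox T A T T fox S => fox likes likes likes fox fox A T T fox S => fox likes likes likes fox fox likes likes likes T T fox S => fox likes likes likes fox fox likes likes likes fox T fox S => fox likes likes likes fox fox likes likes likes fox fox fox S => fox likes likes likes fox fox likes likes likes fox fox fox big big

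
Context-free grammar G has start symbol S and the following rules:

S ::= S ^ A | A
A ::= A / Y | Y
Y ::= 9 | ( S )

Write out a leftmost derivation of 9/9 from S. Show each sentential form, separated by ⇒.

S ⇒ A   [S ::= A]
A ⇒ A/Y   [A ::= A / Y]
A/Y ⇒ Y/Y   [A ::= Y]
Y/Y ⇒ 9/Y   [Y ::= 9]
9/Y ⇒ 9/9   [Y ::= 9]

S ⇒ A ⇒ A/Y ⇒ Y/Y ⇒ 9/Y ⇒ 9/9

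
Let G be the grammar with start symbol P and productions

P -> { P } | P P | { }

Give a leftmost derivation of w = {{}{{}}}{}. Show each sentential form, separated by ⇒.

P⇒PP⇒{P}P⇒{PP}P⇒{{}P}P⇒{{}{P}}P⇒{{}{{}}}P⇒{{}{{}}}{}

P ⇒ PP   [P -> P P]
PP ⇒ {P}P   [P -> { P }]
{P}P ⇒ {PP}P   [P -> P P]
{PP}P ⇒ {{}P}P   [P -> { }]
{{}P}P ⇒ {{}{P}}P   [P -> { P }]
{{}{P}}P ⇒ {{}{{}}}P   [P -> { }]
{{}{{}}}P ⇒ {{}{{}}}{}   [P -> { }]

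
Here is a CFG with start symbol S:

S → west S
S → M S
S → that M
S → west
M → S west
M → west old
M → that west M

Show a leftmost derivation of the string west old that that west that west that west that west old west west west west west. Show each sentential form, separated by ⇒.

S ⇒ M S ⇒ west old S ⇒ west old that M ⇒ west old that S west ⇒ west old that M S west ⇒ west old that that west M S west ⇒ west old that that west that west M S west ⇒ west old that that west that west that west M S west ⇒ west old that that west that west that west S west S west ⇒ west old that that west that west that west that M west S west ⇒ west old that that west that west that west that west old west S west ⇒ west old that that west that west that west that west old west west S west ⇒ west old that that west that west that west that west old west west west S west ⇒ west old that that west that west that west that west old west west west west west

S ⇒ M S   [S → M S]
M S ⇒ west old S   [M → west old]
west old S ⇒ west old that M   [S → that M]
west old that M ⇒ west old that S west   [M → S west]
west old that S west ⇒ west old that M S west   [S → M S]
west old that M S west ⇒ west old that that west M S west   [M → that west M]
west old that that west M S west ⇒ west old that that west that west M S west   [M → that west M]
west old that that west that west M S west ⇒ west old that that west that west that west M S west   [M → that west M]
west old that that west that west that west M S west ⇒ west old that that west that west that west S west S west   [M → S west]
west old that that west that west that west S west S west ⇒ west old that that west that west that west that M west S west   [S → that M]
west old that that west that west that west that M west S west ⇒ west old that that west that west that west that west old west S west   [M → west old]
west old that that west that west that west that west old west S west ⇒ west old that that west that west that west that west old west west S west   [S → west S]
west old that that west that west that west that west old west west S west ⇒ west old that that west that west that west that west old west west west S west   [S → west S]
west old that that west that west that west that west old west west west S west ⇒ west old that that west that west that west that west old west west west west west   [S → west]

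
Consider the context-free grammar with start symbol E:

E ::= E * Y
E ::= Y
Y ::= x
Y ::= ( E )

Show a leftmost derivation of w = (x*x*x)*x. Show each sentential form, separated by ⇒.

E ⇒ E*Y   [E ::= E * Y]
E*Y ⇒ Y*Y   [E ::= Y]
Y*Y ⇒ (E)*Y   [Y ::= ( E )]
(E)*Y ⇒ (E*Y)*Y   [E ::= E * Y]
(E*Y)*Y ⇒ (E*Y*Y)*Y   [E ::= E * Y]
(E*Y*Y)*Y ⇒ (Y*Y*Y)*Y   [E ::= Y]
(Y*Y*Y)*Y ⇒ (x*Y*Y)*Y   [Y ::= x]
(x*Y*Y)*Y ⇒ (x*x*Y)*Y   [Y ::= x]
(x*x*Y)*Y ⇒ (x*x*x)*Y   [Y ::= x]
(x*x*x)*Y ⇒ (x*x*x)*x   [Y ::= x]

E⇒E*Y⇒Y*Y⇒(E)*Y⇒(E*Y)*Y⇒(E*Y*Y)*Y⇒(Y*Y*Y)*Y⇒(x*Y*Y)*Y⇒(x*x*Y)*Y⇒(x*x*x)*Y⇒(x*x*x)*x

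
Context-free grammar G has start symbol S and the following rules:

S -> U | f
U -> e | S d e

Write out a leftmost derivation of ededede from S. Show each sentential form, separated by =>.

S => U   [S -> U]
U => Sde   [U -> S d e]
Sde => Ude   [S -> U]
Ude => Sdede   [U -> S d e]
Sdede => Udede   [S -> U]
Udede => Sdedede   [U -> S d e]
Sdedede => Udedede   [S -> U]
Udedede => ededede   [U -> e]

S=>U=>Sde=>Ude=>Sdede=>Udede=>Sdedede=>Udedede=>ededede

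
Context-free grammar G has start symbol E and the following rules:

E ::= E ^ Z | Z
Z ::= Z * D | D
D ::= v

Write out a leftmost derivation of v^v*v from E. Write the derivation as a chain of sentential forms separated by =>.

E => E^Z => Z^Z => D^Z => v^Z => v^Z*D => v^D*D => v^v*D => v^v*v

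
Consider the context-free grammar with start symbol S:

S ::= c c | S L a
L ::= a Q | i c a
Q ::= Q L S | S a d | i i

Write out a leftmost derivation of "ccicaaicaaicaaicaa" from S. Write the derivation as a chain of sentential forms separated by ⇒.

S ⇒ SLa ⇒ SLaLa ⇒ SLaLaLa ⇒ SLaLaLaLa ⇒ ccLaLaLaLa ⇒ ccicaaLaLaLa ⇒ ccicaaicaaLaLa ⇒ ccicaaicaaicaaLa ⇒ ccicaaicaaicaaicaa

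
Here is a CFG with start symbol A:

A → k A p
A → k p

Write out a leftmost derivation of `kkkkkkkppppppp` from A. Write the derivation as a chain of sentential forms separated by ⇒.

A⇒kAp⇒kkApp⇒kkkAppp⇒kkkkApppp⇒kkkkkAppppp⇒kkkkkkApppppp⇒kkkkkkkppppppp

A ⇒ kAp   [A → k A p]
kAp ⇒ kkApp   [A → k A p]
kkApp ⇒ kkkAppp   [A → k A p]
kkkAppp ⇒ kkkkApppp   [A → k A p]
kkkkApppp ⇒ kkkkkAppppp   [A → k A p]
kkkkkAppppp ⇒ kkkkkkApppppp   [A → k A p]
kkkkkkApppppp ⇒ kkkkkkkppppppp   [A → k p]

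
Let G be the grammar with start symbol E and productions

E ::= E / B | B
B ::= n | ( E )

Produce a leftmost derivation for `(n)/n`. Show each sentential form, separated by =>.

E => E/B => B/B => (E)/B => (B)/B => (n)/B => (n)/n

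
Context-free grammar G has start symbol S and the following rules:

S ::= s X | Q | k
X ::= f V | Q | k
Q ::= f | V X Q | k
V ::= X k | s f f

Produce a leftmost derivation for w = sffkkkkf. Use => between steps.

S=>Q=>VXQ=>sffXQ=>sffQQ=>sffVXQQ=>sffXkXQQ=>sffQkXQQ=>sffkkXQQ=>sffkkQQQ=>sffkkkQQ=>sffkkkkQ=>sffkkkkf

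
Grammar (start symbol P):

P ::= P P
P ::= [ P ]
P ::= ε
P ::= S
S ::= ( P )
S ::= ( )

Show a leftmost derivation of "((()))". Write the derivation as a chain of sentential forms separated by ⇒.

P⇒PP⇒PPP⇒SPP⇒(P)PP⇒(S)PP⇒((P))PP⇒((PP))PP⇒((SP))PP⇒((()P))PP⇒((()))PP⇒((()))P⇒((()))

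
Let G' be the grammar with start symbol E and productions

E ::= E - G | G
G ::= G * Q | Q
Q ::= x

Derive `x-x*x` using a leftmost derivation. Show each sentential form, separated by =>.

E => E-G   [E ::= E - G]
E-G => G-G   [E ::= G]
G-G => Q-G   [G ::= Q]
Q-G => x-G   [Q ::= x]
x-G => x-G*Q   [G ::= G * Q]
x-G*Q => x-Q*Q   [G ::= Q]
x-Q*Q => x-x*Q   [Q ::= x]
x-x*Q => x-x*x   [Q ::= x]

E => E-G => G-G => Q-G => x-G => x-G*Q => x-Q*Q => x-x*Q => x-x*x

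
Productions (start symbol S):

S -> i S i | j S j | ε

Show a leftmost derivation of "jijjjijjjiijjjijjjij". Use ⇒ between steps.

S ⇒ jSj ⇒ jiSij ⇒ jijSjij ⇒ jijjSjjij ⇒ jijjjSjjjij ⇒ jijjjiSijjjij ⇒ jijjjijSjijjjij ⇒ jijjjijjSjjijjjij ⇒ jijjjijjjSjjjijjjij ⇒ jijjjijjjiSijjjijjjij ⇒ jijjjijjjiijjjijjjij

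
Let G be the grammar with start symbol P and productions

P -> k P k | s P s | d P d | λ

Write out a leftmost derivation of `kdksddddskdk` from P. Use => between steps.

P => kPk => kdPdk => kdkPkdk => kdksPskdk => kdksdPdskdk => kdksddPddskdk => kdksddddskdk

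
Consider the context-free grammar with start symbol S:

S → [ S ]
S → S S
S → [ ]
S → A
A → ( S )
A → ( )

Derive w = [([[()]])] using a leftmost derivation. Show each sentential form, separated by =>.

S=>[S]=>[A]=>[(S)]=>[([S])]=>[([[S]])]=>[([[A]])]=>[([[()]])]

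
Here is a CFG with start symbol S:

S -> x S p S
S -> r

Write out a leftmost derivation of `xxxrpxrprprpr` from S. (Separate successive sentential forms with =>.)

S => xSpS   [S -> x S p S]
xSpS => xxSpSpS   [S -> x S p S]
xxSpSpS => xxxSpSpSpS   [S -> x S p S]
xxxSpSpSpS => xxxrpSpSpS   [S -> r]
xxxrpSpSpS => xxxrpxSpSpSpS   [S -> x S p S]
xxxrpxSpSpSpS => xxxrpxrpSpSpS   [S -> r]
xxxrpxrpSpSpS => xxxrpxrprpSpS   [S -> r]
xxxrpxrprpSpS => xxxrpxrprprpS   [S -> r]
xxxrpxrprprpS => xxxrpxrprprpr   [S -> r]

S => xSpS => xxSpSpS => xxxSpSpSpS => xxxrpSpSpS => xxxrpxSpSpSpS => xxxrpxrpSpSpS => xxxrpxrprpSpS => xxxrpxrprprpS => xxxrpxrprprpr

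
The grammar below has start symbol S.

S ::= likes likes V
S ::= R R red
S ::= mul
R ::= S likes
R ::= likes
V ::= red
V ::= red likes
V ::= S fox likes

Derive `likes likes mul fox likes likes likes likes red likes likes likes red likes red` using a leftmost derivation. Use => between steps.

S => R R red => S likes R red => likes likes V likes R red => likes likes S fox likes likes R red => likes likes mul fox likes likes R red => likes likes mul fox likes likes S likes red => likes likes mul fox likes likes R R red likes red => likes likes mul fox likes likes S likes R red likes red => likes likes mul fox likes likes likes likes V likes R red likes red => likes likes mul fox likes likes likes likes red likes likes R red likes red => likes likes mul fox likes likes likes likes red likes likes likes red likes red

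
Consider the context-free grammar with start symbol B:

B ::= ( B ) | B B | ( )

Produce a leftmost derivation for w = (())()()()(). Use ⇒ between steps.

B ⇒ BB   [B ::= B B]
BB ⇒ BBB   [B ::= B B]
BBB ⇒ BBBB   [B ::= B B]
BBBB ⇒ BBBBB   [B ::= B B]
BBBBB ⇒ (B)BBBB   [B ::= ( B )]
(B)BBBB ⇒ (())BBBB   [B ::= ( )]
(())BBBB ⇒ (())()BBB   [B ::= ( )]
(())()BBB ⇒ (())()()BB   [B ::= ( )]
(())()()BB ⇒ (())()()()B   [B ::= ( )]
(())()()()B ⇒ (())()()()()   [B ::= ( )]

B ⇒ BB ⇒ BBB ⇒ BBBB ⇒ BBBBB ⇒ (B)BBBB ⇒ (())BBBB ⇒ (())()BBB ⇒ (())()()BB ⇒ (())()()()B ⇒ (())()()()()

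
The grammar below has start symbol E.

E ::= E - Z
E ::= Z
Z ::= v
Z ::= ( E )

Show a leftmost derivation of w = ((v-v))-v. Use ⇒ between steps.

E ⇒ E-Z ⇒ Z-Z ⇒ (E)-Z ⇒ (Z)-Z ⇒ ((E))-Z ⇒ ((E-Z))-Z ⇒ ((Z-Z))-Z ⇒ ((v-Z))-Z ⇒ ((v-v))-Z ⇒ ((v-v))-v

E ⇒ E-Z   [E ::= E - Z]
E-Z ⇒ Z-Z   [E ::= Z]
Z-Z ⇒ (E)-Z   [Z ::= ( E )]
(E)-Z ⇒ (Z)-Z   [E ::= Z]
(Z)-Z ⇒ ((E))-Z   [Z ::= ( E )]
((E))-Z ⇒ ((E-Z))-Z   [E ::= E - Z]
((E-Z))-Z ⇒ ((Z-Z))-Z   [E ::= Z]
((Z-Z))-Z ⇒ ((v-Z))-Z   [Z ::= v]
((v-Z))-Z ⇒ ((v-v))-Z   [Z ::= v]
((v-v))-Z ⇒ ((v-v))-v   [Z ::= v]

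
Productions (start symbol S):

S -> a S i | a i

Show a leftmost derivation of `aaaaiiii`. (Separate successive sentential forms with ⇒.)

S ⇒ aSi   [S -> a S i]
aSi ⇒ aaSii   [S -> a S i]
aaSii ⇒ aaaSiii   [S -> a S i]
aaaSiii ⇒ aaaaiiii   [S -> a i]

S ⇒ aSi ⇒ aaSii ⇒ aaaSiii ⇒ aaaaiiii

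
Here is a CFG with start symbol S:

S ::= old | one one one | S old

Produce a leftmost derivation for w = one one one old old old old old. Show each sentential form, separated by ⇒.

S ⇒ S old ⇒ S old old ⇒ S old old old ⇒ S old old old old ⇒ S old old old old old ⇒ one one one old old old old old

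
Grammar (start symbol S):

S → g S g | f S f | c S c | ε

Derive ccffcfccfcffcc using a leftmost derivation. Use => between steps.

S=>cSc=>ccScc=>ccfSfcc=>ccffSffcc=>ccffcScffcc=>ccffcfSfcffcc=>ccffcfcScfcffcc=>ccffcfccfcffcc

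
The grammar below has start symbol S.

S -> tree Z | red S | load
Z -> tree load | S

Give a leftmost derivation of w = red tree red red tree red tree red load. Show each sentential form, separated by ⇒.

S ⇒ red S   [S -> red S]
red S ⇒ red tree Z   [S -> tree Z]
red tree Z ⇒ red tree S   [Z -> S]
red tree S ⇒ red tree red S   [S -> red S]
red tree red S ⇒ red tree red red S   [S -> red S]
red tree red red S ⇒ red tree red red tree Z   [S -> tree Z]
red tree red red tree Z ⇒ red tree red red tree S   [Z -> S]
red tree red red tree S ⇒ red tree red red tree red S   [S -> red S]
red tree red red tree red S ⇒ red tree red red tree red tree Z   [S -> tree Z]
red tree red red tree red tree Z ⇒ red tree red red tree red tree S   [Z -> S]
red tree red red tree red tree S ⇒ red tree red red tree red tree red S   [S -> red S]
red tree red red tree red tree red S ⇒ red tree red red tree red tree red load   [S -> load]

S ⇒ red S ⇒ red tree Z ⇒ red tree S ⇒ red tree red S ⇒ red tree red red S ⇒ red tree red red tree Z ⇒ red tree red red tree S ⇒ red tree red red tree red S ⇒ red tree red red tree red tree Z ⇒ red tree red red tree red tree S ⇒ red tree red red tree red tree red S ⇒ red tree red red tree red tree red load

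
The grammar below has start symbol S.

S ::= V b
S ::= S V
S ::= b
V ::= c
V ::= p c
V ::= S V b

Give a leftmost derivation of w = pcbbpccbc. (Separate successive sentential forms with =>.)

S => SV   [S ::= S V]
SV => SVV   [S ::= S V]
SVV => VbVV   [S ::= V b]
VbVV => pcbVV   [V ::= p c]
pcbVV => pcbSVbV   [V ::= S V b]
pcbSVbV => pcbSVVbV   [S ::= S V]
pcbSVVbV => pcbbVVbV   [S ::= b]
pcbbVVbV => pcbbpcVbV   [V ::= p c]
pcbbpcVbV => pcbbpccbV   [V ::= c]
pcbbpccbV => pcbbpccbc   [V ::= c]

S => SV => SVV => VbVV => pcbVV => pcbSVbV => pcbSVVbV => pcbbVVbV => pcbbpcVbV => pcbbpccbV => pcbbpccbc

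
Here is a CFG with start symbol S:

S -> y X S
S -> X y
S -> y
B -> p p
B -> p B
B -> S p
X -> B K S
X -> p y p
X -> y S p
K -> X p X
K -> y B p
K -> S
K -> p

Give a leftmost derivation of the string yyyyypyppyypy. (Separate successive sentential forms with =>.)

S => Xy   [S -> X y]
Xy => ySpy   [X -> y S p]
ySpy => yyXSpy   [S -> y X S]
yyXSpy => yyBKSSpy   [X -> B K S]
yyBKSSpy => yySpKSSpy   [B -> S p]
yySpKSSpy => yyyXSpKSSpy   [S -> y X S]
yyyXSpKSSpy => yyyySpSpKSSpy   [X -> y S p]
yyyySpSpKSSpy => yyyyypSpKSSpy   [S -> y]
yyyyypSpKSSpy => yyyyypypKSSpy   [S -> y]
yyyyypypKSSpy => yyyyypyppSSpy   [K -> p]
yyyyypyppSSpy => yyyyypyppySpy   [S -> y]
yyyyypyppySpy => yyyyypyppyypy   [S -> y]

S => Xy => ySpy => yyXSpy => yyBKSSpy => yySpKSSpy => yyyXSpKSSpy => yyyySpSpKSSpy => yyyyypSpKSSpy => yyyyypypKSSpy => yyyyypyppSSpy => yyyyypyppySpy => yyyyypyppyypy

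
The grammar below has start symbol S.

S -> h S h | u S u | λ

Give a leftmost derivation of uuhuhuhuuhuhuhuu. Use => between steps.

S=>uSu=>uuSuu=>uuhShuu=>uuhuSuhuu=>uuhuhShuhuu=>uuhuhuSuhuhuu=>uuhuhuhShuhuhuu=>uuhuhuhuSuhuhuhuu=>uuhuhuhuuhuhuhuu

S => uSu   [S -> u S u]
uSu => uuSuu   [S -> u S u]
uuSuu => uuhShuu   [S -> h S h]
uuhShuu => uuhuSuhuu   [S -> u S u]
uuhuSuhuu => uuhuhShuhuu   [S -> h S h]
uuhuhShuhuu => uuhuhuSuhuhuu   [S -> u S u]
uuhuhuSuhuhuu => uuhuhuhShuhuhuu   [S -> h S h]
uuhuhuhShuhuhuu => uuhuhuhuSuhuhuhuu   [S -> u S u]
uuhuhuhuSuhuhuhuu => uuhuhuhuuhuhuhuu   [S -> λ]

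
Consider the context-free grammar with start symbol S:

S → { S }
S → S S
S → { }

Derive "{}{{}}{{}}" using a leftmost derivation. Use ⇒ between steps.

S ⇒ SS ⇒ SSS ⇒ {}SS ⇒ {}{S}S ⇒ {}{{}}S ⇒ {}{{}}{S} ⇒ {}{{}}{{}}

S ⇒ SS   [S → S S]
SS ⇒ SSS   [S → S S]
SSS ⇒ {}SS   [S → { }]
{}SS ⇒ {}{S}S   [S → { S }]
{}{S}S ⇒ {}{{}}S   [S → { }]
{}{{}}S ⇒ {}{{}}{S}   [S → { S }]
{}{{}}{S} ⇒ {}{{}}{{}}   [S → { }]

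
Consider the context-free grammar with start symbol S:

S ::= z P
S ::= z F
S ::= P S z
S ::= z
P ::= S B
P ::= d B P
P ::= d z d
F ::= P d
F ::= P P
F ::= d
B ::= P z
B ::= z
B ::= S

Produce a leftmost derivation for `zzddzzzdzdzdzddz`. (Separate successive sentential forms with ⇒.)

S ⇒ zP   [S ::= z P]
zP ⇒ zSB   [P ::= S B]
zSB ⇒ zzFB   [S ::= z F]
zzFB ⇒ zzPdB   [F ::= P d]
zzPdB ⇒ zzdBPdB   [P ::= d B P]
zzdBPdB ⇒ zzdPzPdB   [B ::= P z]
zzdPzPdB ⇒ zzddBPzPdB   [P ::= d B P]
zzddBPzPdB ⇒ zzddPzPzPdB   [B ::= P z]
zzddPzPzPdB ⇒ zzddSBzPzPdB   [P ::= S B]
zzddSBzPzPdB ⇒ zzddzBzPzPdB   [S ::= z]
zzddzBzPzPdB ⇒ zzddzzzPzPdB   [B ::= z]
zzddzzzPzPdB ⇒ zzddzzzdzdzPdB   [P ::= d z d]
zzddzzzdzdzPdB ⇒ zzddzzzdzdzdzddB   [P ::= d z d]
zzddzzzdzdzdzddB ⇒ zzddzzzdzdzdzddz   [B ::= z]

S ⇒ zP ⇒ zSB ⇒ zzFB ⇒ zzPdB ⇒ zzdBPdB ⇒ zzdPzPdB ⇒ zzddBPzPdB ⇒ zzddPzPzPdB ⇒ zzddSBzPzPdB ⇒ zzddzBzPzPdB ⇒ zzddzzzPzPdB ⇒ zzddzzzdzdzPdB ⇒ zzddzzzdzdzdzddB ⇒ zzddzzzdzdzdzddz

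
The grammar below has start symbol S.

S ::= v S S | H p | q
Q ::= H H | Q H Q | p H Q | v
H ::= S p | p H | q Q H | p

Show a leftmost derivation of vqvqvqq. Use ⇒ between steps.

S ⇒ vSS ⇒ vqS ⇒ vqvSS ⇒ vqvqS ⇒ vqvqvSS ⇒ vqvqvqS ⇒ vqvqvqq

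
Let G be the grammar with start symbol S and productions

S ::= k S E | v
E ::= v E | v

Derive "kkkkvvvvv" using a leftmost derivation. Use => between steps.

S => kSE => kkSEE => kkkSEEE => kkkkSEEEE => kkkkvEEEE => kkkkvvEEE => kkkkvvvEE => kkkkvvvvE => kkkkvvvvv

S => kSE   [S ::= k S E]
kSE => kkSEE   [S ::= k S E]
kkSEE => kkkSEEE   [S ::= k S E]
kkkSEEE => kkkkSEEEE   [S ::= k S E]
kkkkSEEEE => kkkkvEEEE   [S ::= v]
kkkkvEEEE => kkkkvvEEE   [E ::= v]
kkkkvvEEE => kkkkvvvEE   [E ::= v]
kkkkvvvEE => kkkkvvvvE   [E ::= v]
kkkkvvvvE => kkkkvvvvv   [E ::= v]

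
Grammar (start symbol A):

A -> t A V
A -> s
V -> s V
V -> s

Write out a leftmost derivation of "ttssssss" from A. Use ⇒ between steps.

A ⇒ tAV ⇒ ttAVV ⇒ ttsVV ⇒ ttssVV ⇒ ttsssVV ⇒ ttssssV ⇒ ttsssssV ⇒ ttssssss

A ⇒ tAV   [A -> t A V]
tAV ⇒ ttAVV   [A -> t A V]
ttAVV ⇒ ttsVV   [A -> s]
ttsVV ⇒ ttssVV   [V -> s V]
ttssVV ⇒ ttsssVV   [V -> s V]
ttsssVV ⇒ ttssssV   [V -> s]
ttssssV ⇒ ttsssssV   [V -> s V]
ttsssssV ⇒ ttssssss   [V -> s]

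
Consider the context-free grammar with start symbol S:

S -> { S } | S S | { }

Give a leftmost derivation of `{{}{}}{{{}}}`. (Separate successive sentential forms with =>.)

S => SS => {S}S => {SS}S => {{}S}S => {{}{}}S => {{}{}}{S} => {{}{}}{{S}} => {{}{}}{{{}}}

S => SS   [S -> S S]
SS => {S}S   [S -> { S }]
{S}S => {SS}S   [S -> S S]
{SS}S => {{}S}S   [S -> { }]
{{}S}S => {{}{}}S   [S -> { }]
{{}{}}S => {{}{}}{S}   [S -> { S }]
{{}{}}{S} => {{}{}}{{S}}   [S -> { S }]
{{}{}}{{S}} => {{}{}}{{{}}}   [S -> { }]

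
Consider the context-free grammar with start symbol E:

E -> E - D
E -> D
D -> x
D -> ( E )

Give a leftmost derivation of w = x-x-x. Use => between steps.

E => E-D => E-D-D => D-D-D => x-D-D => x-x-D => x-x-x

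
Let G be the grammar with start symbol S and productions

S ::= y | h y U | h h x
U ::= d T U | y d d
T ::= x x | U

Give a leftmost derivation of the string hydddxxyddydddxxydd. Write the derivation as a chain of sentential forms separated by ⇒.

S ⇒ hyU ⇒ hydTU ⇒ hydUU ⇒ hyddTUU ⇒ hyddUUU ⇒ hydddTUUU ⇒ hydddxxUUU ⇒ hydddxxyddUU ⇒ hydddxxyddyddU ⇒ hydddxxyddydddTU ⇒ hydddxxyddydddxxU ⇒ hydddxxyddydddxxydd

S ⇒ hyU   [S ::= h y U]
hyU ⇒ hydTU   [U ::= d T U]
hydTU ⇒ hydUU   [T ::= U]
hydUU ⇒ hyddTUU   [U ::= d T U]
hyddTUU ⇒ hyddUUU   [T ::= U]
hyddUUU ⇒ hydddTUUU   [U ::= d T U]
hydddTUUU ⇒ hydddxxUUU   [T ::= x x]
hydddxxUUU ⇒ hydddxxyddUU   [U ::= y d d]
hydddxxyddUU ⇒ hydddxxyddyddU   [U ::= y d d]
hydddxxyddyddU ⇒ hydddxxyddydddTU   [U ::= d T U]
hydddxxyddydddTU ⇒ hydddxxyddydddxxU   [T ::= x x]
hydddxxyddydddxxU ⇒ hydddxxyddydddxxydd   [U ::= y d d]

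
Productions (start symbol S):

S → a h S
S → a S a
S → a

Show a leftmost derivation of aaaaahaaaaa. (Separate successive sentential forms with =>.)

S => aSa   [S → a S a]
aSa => aaSaa   [S → a S a]
aaSaa => aaaSaaa   [S → a S a]
aaaSaaa => aaaaSaaaa   [S → a S a]
aaaaSaaaa => aaaaahSaaaa   [S → a h S]
aaaaahSaaaa => aaaaahaaaaa   [S → a]

S => aSa => aaSaa => aaaSaaa => aaaaSaaaa => aaaaahSaaaa => aaaaahaaaaa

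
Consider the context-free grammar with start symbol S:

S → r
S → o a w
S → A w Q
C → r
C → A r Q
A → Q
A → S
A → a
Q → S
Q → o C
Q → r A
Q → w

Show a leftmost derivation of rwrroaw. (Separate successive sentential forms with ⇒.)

S ⇒ AwQ ⇒ SwQ ⇒ rwQ ⇒ rwrA ⇒ rwrQ ⇒ rwrrA ⇒ rwrrQ ⇒ rwrrS ⇒ rwrroaw

S ⇒ AwQ   [S → A w Q]
AwQ ⇒ SwQ   [A → S]
SwQ ⇒ rwQ   [S → r]
rwQ ⇒ rwrA   [Q → r A]
rwrA ⇒ rwrQ   [A → Q]
rwrQ ⇒ rwrrA   [Q → r A]
rwrrA ⇒ rwrrQ   [A → Q]
rwrrQ ⇒ rwrrS   [Q → S]
rwrrS ⇒ rwrroaw   [S → o a w]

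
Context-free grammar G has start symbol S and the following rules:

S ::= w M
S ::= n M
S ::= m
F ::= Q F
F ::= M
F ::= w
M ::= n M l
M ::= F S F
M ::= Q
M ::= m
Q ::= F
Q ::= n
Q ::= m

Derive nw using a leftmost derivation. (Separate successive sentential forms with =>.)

S=>nM=>nQ=>nF=>nw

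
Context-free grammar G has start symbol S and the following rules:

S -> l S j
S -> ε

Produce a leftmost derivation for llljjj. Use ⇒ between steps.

S⇒lSj⇒llSjj⇒lllSjjj⇒llljjj

S ⇒ lSj   [S -> l S j]
lSj ⇒ llSjj   [S -> l S j]
llSjj ⇒ lllSjjj   [S -> l S j]
lllSjjj ⇒ llljjj   [S -> ε]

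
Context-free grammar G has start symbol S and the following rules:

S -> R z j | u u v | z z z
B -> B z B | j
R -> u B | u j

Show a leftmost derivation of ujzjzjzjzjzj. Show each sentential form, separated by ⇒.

S ⇒ Rzj   [S -> R z j]
Rzj ⇒ uBzj   [R -> u B]
uBzj ⇒ uBzBzj   [B -> B z B]
uBzBzj ⇒ ujzBzj   [B -> j]
ujzBzj ⇒ ujzBzBzj   [B -> B z B]
ujzBzBzj ⇒ ujzBzBzBzj   [B -> B z B]
ujzBzBzBzj ⇒ ujzBzBzBzBzj   [B -> B z B]
ujzBzBzBzBzj ⇒ ujzjzBzBzBzj   [B -> j]
ujzjzBzBzBzj ⇒ ujzjzjzBzBzj   [B -> j]
ujzjzjzBzBzj ⇒ ujzjzjzjzBzj   [B -> j]
ujzjzjzjzBzj ⇒ ujzjzjzjzjzj   [B -> j]

S ⇒ Rzj ⇒ uBzj ⇒ uBzBzj ⇒ ujzBzj ⇒ ujzBzBzj ⇒ ujzBzBzBzj ⇒ ujzBzBzBzBzj ⇒ ujzjzBzBzBzj ⇒ ujzjzjzBzBzj ⇒ ujzjzjzjzBzj ⇒ ujzjzjzjzjzj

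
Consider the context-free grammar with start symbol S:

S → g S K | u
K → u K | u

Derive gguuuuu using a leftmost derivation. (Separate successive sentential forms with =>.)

S => gSK => ggSKK => gguKK => gguuKK => gguuuK => gguuuuK => gguuuuu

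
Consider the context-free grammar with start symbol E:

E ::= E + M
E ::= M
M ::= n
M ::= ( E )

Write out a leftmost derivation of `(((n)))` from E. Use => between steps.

E => M => (E) => (M) => ((E)) => ((M)) => (((E))) => (((M))) => (((n)))

E => M   [E ::= M]
M => (E)   [M ::= ( E )]
(E) => (M)   [E ::= M]
(M) => ((E))   [M ::= ( E )]
((E)) => ((M))   [E ::= M]
((M)) => (((E)))   [M ::= ( E )]
(((E))) => (((M)))   [E ::= M]
(((M))) => (((n)))   [M ::= n]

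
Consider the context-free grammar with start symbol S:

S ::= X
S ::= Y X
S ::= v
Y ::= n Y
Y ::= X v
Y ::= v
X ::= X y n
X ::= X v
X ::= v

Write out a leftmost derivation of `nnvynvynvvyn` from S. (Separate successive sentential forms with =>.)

S => YX => nYX => nnYX => nnXvX => nnXynvX => nnXvynvX => nnXynvynvX => nnvynvynvX => nnvynvynvXyn => nnvynvynvvyn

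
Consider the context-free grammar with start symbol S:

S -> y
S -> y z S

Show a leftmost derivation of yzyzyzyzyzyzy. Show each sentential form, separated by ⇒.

S ⇒ yzS ⇒ yzyzS ⇒ yzyzyzS ⇒ yzyzyzyzS ⇒ yzyzyzyzyzS ⇒ yzyzyzyzyzyzS ⇒ yzyzyzyzyzyzy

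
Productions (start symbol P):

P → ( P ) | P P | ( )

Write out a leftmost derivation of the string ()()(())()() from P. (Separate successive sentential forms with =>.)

P => PP => ()P => ()PP => ()PPP => ()PPPP => ()()PPP => ()()(P)PP => ()()(())PP => ()()(())()P => ()()(())()()

P => PP   [P → P P]
PP => ()P   [P → ( )]
()P => ()PP   [P → P P]
()PP => ()PPP   [P → P P]
()PPP => ()PPPP   [P → P P]
()PPPP => ()()PPP   [P → ( )]
()()PPP => ()()(P)PP   [P → ( P )]
()()(P)PP => ()()(())PP   [P → ( )]
()()(())PP => ()()(())()P   [P → ( )]
()()(())()P => ()()(())()()   [P → ( )]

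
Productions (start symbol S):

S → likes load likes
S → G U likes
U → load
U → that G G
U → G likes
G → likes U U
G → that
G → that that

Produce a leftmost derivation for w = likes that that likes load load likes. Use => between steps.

S => G U likes => likes U U U likes => likes G likes U U likes => likes that that likes U U likes => likes that that likes load U likes => likes that that likes load load likes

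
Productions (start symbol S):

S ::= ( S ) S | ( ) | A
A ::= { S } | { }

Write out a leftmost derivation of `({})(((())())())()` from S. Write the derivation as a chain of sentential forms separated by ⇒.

S ⇒ (S)S ⇒ (A)S ⇒ ({})S ⇒ ({})(S)S ⇒ ({})((S)S)S ⇒ ({})(((S)S)S)S ⇒ ({})(((())S)S)S ⇒ ({})(((())())S)S ⇒ ({})(((())())())S ⇒ ({})(((())())())()

S ⇒ (S)S   [S ::= ( S ) S]
(S)S ⇒ (A)S   [S ::= A]
(A)S ⇒ ({})S   [A ::= { }]
({})S ⇒ ({})(S)S   [S ::= ( S ) S]
({})(S)S ⇒ ({})((S)S)S   [S ::= ( S ) S]
({})((S)S)S ⇒ ({})(((S)S)S)S   [S ::= ( S ) S]
({})(((S)S)S)S ⇒ ({})(((())S)S)S   [S ::= ( )]
({})(((())S)S)S ⇒ ({})(((())())S)S   [S ::= ( )]
({})(((())())S)S ⇒ ({})(((())())())S   [S ::= ( )]
({})(((())())())S ⇒ ({})(((())())())()   [S ::= ( )]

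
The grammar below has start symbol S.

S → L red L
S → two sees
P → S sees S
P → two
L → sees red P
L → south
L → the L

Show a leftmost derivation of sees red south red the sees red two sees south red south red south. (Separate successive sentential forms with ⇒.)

S ⇒ L red L ⇒ sees red P red L ⇒ sees red S sees S red L ⇒ sees red L red L sees S red L ⇒ sees red south red L sees S red L ⇒ sees red south red the L sees S red L ⇒ sees red south red the sees red P sees S red L ⇒ sees red south red the sees red two sees S red L ⇒ sees red south red the sees red two sees L red L red L ⇒ sees red south red the sees red two sees south red L red L ⇒ sees red south red the sees red two sees south red south red L ⇒ sees red south red the sees red two sees south red south red south

S ⇒ L red L   [S → L red L]
L red L ⇒ sees red P red L   [L → sees red P]
sees red P red L ⇒ sees red S sees S red L   [P → S sees S]
sees red S sees S red L ⇒ sees red L red L sees S red L   [S → L red L]
sees red L red L sees S red L ⇒ sees red south red L sees S red L   [L → south]
sees red south red L sees S red L ⇒ sees red south red the L sees S red L   [L → the L]
sees red south red the L sees S red L ⇒ sees red south red the sees red P sees S red L   [L → sees red P]
sees red south red the sees red P sees S red L ⇒ sees red south red the sees red two sees S red L   [P → two]
sees red south red the sees red two sees S red L ⇒ sees red south red the sees red two sees L red L red L   [S → L red L]
sees red south red the sees red two sees L red L red L ⇒ sees red south red the sees red two sees south red L red L   [L → south]
sees red south red the sees red two sees south red L red L ⇒ sees red south red the sees red two sees south red south red L   [L → south]
sees red south red the sees red two sees south red south red L ⇒ sees red south red the sees red two sees south red south red south   [L → south]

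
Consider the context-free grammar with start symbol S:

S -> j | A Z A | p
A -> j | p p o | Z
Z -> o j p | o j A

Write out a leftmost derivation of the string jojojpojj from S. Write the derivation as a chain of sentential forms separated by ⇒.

S⇒AZA⇒jZA⇒jojAA⇒jojZA⇒jojojpA⇒jojojpZ⇒jojojpojA⇒jojojpojj

S ⇒ AZA   [S -> A Z A]
AZA ⇒ jZA   [A -> j]
jZA ⇒ jojAA   [Z -> o j A]
jojAA ⇒ jojZA   [A -> Z]
jojZA ⇒ jojojpA   [Z -> o j p]
jojojpA ⇒ jojojpZ   [A -> Z]
jojojpZ ⇒ jojojpojA   [Z -> o j A]
jojojpojA ⇒ jojojpojj   [A -> j]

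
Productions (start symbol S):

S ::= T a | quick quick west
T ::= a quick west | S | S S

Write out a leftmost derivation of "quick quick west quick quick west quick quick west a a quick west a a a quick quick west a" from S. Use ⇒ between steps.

S ⇒ T a   [S ::= T a]
T a ⇒ S S a   [T ::= S S]
S S a ⇒ T a S a   [S ::= T a]
T a S a ⇒ S S a S a   [T ::= S S]
S S a S a ⇒ quick quick west S a S a   [S ::= quick quick west]
quick quick west S a S a ⇒ quick quick west T a a S a   [S ::= T a]
quick quick west T a a S a ⇒ quick quick west S S a a S a   [T ::= S S]
quick quick west S S a a S a ⇒ quick quick west T a S a a S a   [S ::= T a]
quick quick west T a S a a S a ⇒ quick quick west S S a S a a S a   [T ::= S S]
quick quick west S S a S a a S a ⇒ quick quick west quick quick west S a S a a S a   [S ::= quick quick west]
quick quick west quick quick west S a S a a S a ⇒ quick quick west quick quick west quick quick west a S a a S a   [S ::= quick quick west]
quick quick west quick quick west quick quick west a S a a S a ⇒ quick quick west quick quick west quick quick west a T a a a S a   [S ::= T a]
quick quick west quick quick west quick quick west a T a a a S a ⇒ quick quick west quick quick west quick quick west a a quick west a a a S a   [T ::= a quick west]
quick quick west quick quick west quick quick west a a quick west a a a S a ⇒ quick quick west quick quick west quick quick west a a quick west a a a quick quick west a   [S ::= quick quick west]

S ⇒ T a ⇒ S S a ⇒ T a S a ⇒ S S a S a ⇒ quick quick west S a S a ⇒ quick quick west T a a S a ⇒ quick quick west S S a a S a ⇒ quick quick west T a S a a S a ⇒ quick quick west S S a S a a S a ⇒ quick quick west quick quick west S a S a a S a ⇒ quick quick west quick quick west quick quick west a S a a S a ⇒ quick quick west quick quick west quick quick west a T a a a S a ⇒ quick quick west quick quick west quick quick west a a quick west a a a S a ⇒ quick quick west quick quick west quick quick west a a quick west a a a quick quick west a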